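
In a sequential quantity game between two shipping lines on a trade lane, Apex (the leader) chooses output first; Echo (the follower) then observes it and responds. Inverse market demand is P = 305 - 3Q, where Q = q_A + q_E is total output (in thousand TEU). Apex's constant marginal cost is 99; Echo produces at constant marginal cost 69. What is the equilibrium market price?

Solve by backward induction. Given q_A, the follower Echo maximises π_E = (305 - 3q_A - 3q_E)q_E - 69q_E.
∂π_E/∂q_E = 236 - 3q_A - 6q_E = 0 gives the reaction function q_E = (236 - 3q_A)/6.
The leader anticipates this reaction. Substituting into P = 305 - 3Q gives P = 187 - (3/2)q_A, so π_A = (187 - (3/2)q_A)q_A - 99q_A.
The leader's first-order condition 88 - 3q_A = 0 yields q_A = 88/3.
Then q_E = (236 - 3·(88/3))/6 = 74/3.
Total output Q = 54, so price P = 305 - 3·54 = 143.

143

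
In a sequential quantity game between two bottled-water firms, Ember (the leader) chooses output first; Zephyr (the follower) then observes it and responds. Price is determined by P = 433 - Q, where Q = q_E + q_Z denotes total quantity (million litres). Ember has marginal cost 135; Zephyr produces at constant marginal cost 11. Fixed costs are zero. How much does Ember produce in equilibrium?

87

The follower Zephyr best-responds to any q_E: π_Z = (433 - Q)q_Z - 11q_Z.
∂π_Z/∂q_Z = 422 - q_E - 2q_Z = 0 gives the reaction function q_Z = (422 - q_E)/2.
Ember substitutes q_Z(q_E) into its own profit: π_E = q_E(433 - q_E - (422 - q_E)/2) - 135q_E = (222 - (1/2)q_E)q_E - 135q_E.
Leader FOC: 87 - q_E = 0, so q_E = 87.
Then q_Z = (422 - 87)/2 = 335/2.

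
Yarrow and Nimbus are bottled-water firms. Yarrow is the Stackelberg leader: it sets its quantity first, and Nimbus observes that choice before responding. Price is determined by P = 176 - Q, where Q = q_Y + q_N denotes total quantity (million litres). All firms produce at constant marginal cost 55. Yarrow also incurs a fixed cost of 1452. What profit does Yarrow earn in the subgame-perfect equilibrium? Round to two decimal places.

378.13

The follower Nimbus best-responds to any q_Y: π_N = (176 - Q)q_N - 55q_N.
∂π_N/∂q_N = 121 - q_Y - 2q_N = 0 gives the reaction function q_N = (121 - q_Y)/2.
Yarrow substitutes q_N(q_Y) into its own profit: π_Y = q_Y(176 - q_Y - (121 - q_Y)/2) - 55q_Y = (231/2 - (1/2)q_Y)q_Y - 55q_Y.
The leader's first-order condition 121/2 - q_Y = 0 yields q_Y = 121/2.
Then q_N = (121 - 121/2)/2 = 121/4.
Price P = 176 - 363/4 = 341/4.
Yarrow's profit: (341/4 - 55)·(121/2) - 1452 = 378.1250.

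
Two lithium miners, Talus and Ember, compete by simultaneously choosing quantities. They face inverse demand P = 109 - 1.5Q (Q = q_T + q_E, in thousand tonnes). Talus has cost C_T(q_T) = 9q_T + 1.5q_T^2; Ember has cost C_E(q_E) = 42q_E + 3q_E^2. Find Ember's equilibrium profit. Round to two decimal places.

Talus's profit: π_T = (109 - 1.5Q)q_T - (9q_T + (3/2)q_T²). Setting ∂π_T/∂q_T = 0: 100 - 6q_T - (3/2)(q_E) = 0.
Ember's profit: π_E = (109 - 1.5Q)q_E - (42q_E + 3q_E²). Setting ∂π_E/∂q_E = 0: 67 - 9q_E - (3/2)(q_T) = 0.
Rearranging gives the reaction functions q_T = (100 - (3/2)q_E)/6 and q_E = (67 - (3/2)q_T)/9.
Substituting one into the other gives q_T = 1066/69 and q_E = 112/23.
Price P = 109 - (3/2)·(1402/69) = 1806/23.
Ember's profit: (1806/23)·(112/23) - 42·(112/23) - 3(112/23)² = 106.7070.

106.71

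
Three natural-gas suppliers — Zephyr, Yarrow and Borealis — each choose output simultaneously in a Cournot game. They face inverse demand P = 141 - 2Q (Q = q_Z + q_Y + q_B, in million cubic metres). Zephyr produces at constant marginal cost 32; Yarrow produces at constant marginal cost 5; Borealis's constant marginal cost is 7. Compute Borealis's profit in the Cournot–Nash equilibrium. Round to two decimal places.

770.28

Zephyr's profit: π_Z = (141 - 2Q)q_Z - (32q_Z). Setting ∂π_Z/∂q_Z = 0: 109 - 4q_Z - 2(q_Y + q_B) = 0.
Yarrow's first-order condition: 136 - 4q_Y - 2(q_Z + q_B) = 0.
Borealis's first-order condition: 134 - 4q_B - 2(q_Z + q_Y) = 0.
Adding the 3 first-order conditions: 379 − 8Q = 0, so Q = 379/8.
Back-substituting: q_Z = (109 − 379/4)/2 = 57/8, q_Y = (136 − 379/4)/2 = 165/8, q_B = (134 − 379/4)/2 = 157/8.
Price P = 141 - 2·(379/8) = 185/4.
Borealis's profit: (185/4 - 7)·(157/8) = 770.2813.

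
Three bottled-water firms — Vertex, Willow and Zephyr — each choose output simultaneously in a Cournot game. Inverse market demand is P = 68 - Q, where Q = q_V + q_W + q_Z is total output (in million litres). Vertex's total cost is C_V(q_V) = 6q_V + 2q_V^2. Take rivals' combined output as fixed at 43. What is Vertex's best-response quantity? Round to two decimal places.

With rivals' combined output fixed at 43, Vertex's profit is π_V = (68 - 43 - q_V)q_V - (6q_V + 2q_V²) = (25 - q_V)q_V - (6q_V + 2q_V²).
∂π_V/∂q_V = 19 - 6q_V = 0, so q_V = 19/6.

3.17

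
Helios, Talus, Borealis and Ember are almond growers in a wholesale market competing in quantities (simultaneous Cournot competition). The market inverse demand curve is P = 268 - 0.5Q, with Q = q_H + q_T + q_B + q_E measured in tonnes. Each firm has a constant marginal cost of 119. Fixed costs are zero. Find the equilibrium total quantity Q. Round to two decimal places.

Each firm earns π_i = (268 - 0.5Q)q_i - 119q_i.
Setting ∂π_i/∂q_i = 0 with rivals' quantities fixed: 149 - q_i - (1/2)·Σ_{j≠i} q_j = 0.
With identical firms every q_j equals q_i, so Σ_{j≠i} q_j = 3q_i and 149 = (5/2)q_i, giving q_i = 298/5.
Total output Q = 298/5 + 298/5 + 298/5 + 298/5 = 1192/5.

238.40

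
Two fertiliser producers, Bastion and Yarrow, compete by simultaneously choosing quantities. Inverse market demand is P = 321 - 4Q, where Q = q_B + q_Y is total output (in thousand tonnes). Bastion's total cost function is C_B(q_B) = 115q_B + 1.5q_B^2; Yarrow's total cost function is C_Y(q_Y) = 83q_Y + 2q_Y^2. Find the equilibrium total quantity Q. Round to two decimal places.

28.57

Bastion's profit: π_B = (321 - 4Q)q_B - (115q_B + (3/2)q_B²). Setting ∂π_B/∂q_B = 0: 206 - 11q_B - 4(q_Y) = 0.
Yarrow's first-order condition: 238 - 12q_Y - 4(q_B) = 0.
So q_B = (206 - 4q_Y)/11 and q_Y = (238 - 4q_B)/12.
Substituting one into the other gives q_B = 380/29 and q_Y = 897/58.
Total output Q = 380/29 + 897/58 = 1657/58.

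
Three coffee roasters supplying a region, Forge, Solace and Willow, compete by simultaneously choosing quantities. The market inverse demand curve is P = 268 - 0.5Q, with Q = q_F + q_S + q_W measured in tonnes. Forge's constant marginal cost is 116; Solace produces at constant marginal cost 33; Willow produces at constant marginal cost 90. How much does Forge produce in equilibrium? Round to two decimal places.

21.50

Forge's profit: π_F = (268 - 0.5Q)q_F - (116q_F). Setting ∂π_F/∂q_F = 0: 152 - q_F - (1/2)(q_S + q_W) = 0.
Solace's first-order condition: 235 - q_S - (1/2)(q_F + q_W) = 0.
Willow's first-order condition: 178 - q_W - (1/2)(q_F + q_S) = 0.
Summing all 3 equations gives 565 − 2Q = 0, hence Q = 565/2.
Back-substituting: q_F = (152 − 565/4)/(1/2) = 43/2, q_S = (235 − 565/4)/(1/2) = 375/2, q_W = (178 − 565/4)/(1/2) = 147/2.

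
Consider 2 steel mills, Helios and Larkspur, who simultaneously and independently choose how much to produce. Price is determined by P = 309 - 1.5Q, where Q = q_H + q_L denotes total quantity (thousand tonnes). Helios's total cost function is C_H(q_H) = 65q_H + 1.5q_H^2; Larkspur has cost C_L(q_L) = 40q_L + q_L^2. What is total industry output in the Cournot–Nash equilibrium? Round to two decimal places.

Helios's profit: π_H = (309 - 1.5Q)q_H - (65q_H + (3/2)q_H²). Setting ∂π_H/∂q_H = 0: 244 - 6q_H - (3/2)(q_L) = 0.
Larkspur's profit: π_L = (309 - 1.5Q)q_L - (40q_L + q_L²). Setting ∂π_L/∂q_L = 0: 269 - 5q_L - (3/2)(q_H) = 0.
So q_H = (244 - (3/2)q_L)/6 and q_L = (269 - (3/2)q_H)/5.
Substituting one into the other gives q_H = 29.4234 and q_L = 1664/37.
Total output Q = 29.4234 + 1664/37 = 74.3964.

74.40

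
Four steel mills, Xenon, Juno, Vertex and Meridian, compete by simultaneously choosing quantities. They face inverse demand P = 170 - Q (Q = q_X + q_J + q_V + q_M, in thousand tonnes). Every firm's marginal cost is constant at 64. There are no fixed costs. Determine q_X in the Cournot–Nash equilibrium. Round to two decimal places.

21.20

A representative firm's profit is π_i = q_i(170 - Q) - 64q_i.
First-order condition (treating rivals' output as given): 106 - 2q_i - Σ_{j≠i} q_j = 0.
With identical firms every q_j equals q_i, so Σ_{j≠i} q_j = 3q_i and 106 = 5q_i, giving q_i = 106/5.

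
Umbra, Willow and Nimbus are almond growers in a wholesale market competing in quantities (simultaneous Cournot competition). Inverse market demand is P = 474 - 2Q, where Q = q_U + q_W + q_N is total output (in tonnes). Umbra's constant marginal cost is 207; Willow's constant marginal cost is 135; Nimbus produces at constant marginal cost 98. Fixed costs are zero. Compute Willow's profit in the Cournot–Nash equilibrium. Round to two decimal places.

Umbra's profit: π_U = (474 - 2Q)q_U - (207q_U). Setting ∂π_U/∂q_U = 0: 267 - 4q_U - 2(q_W + q_N) = 0.
Willow's first-order condition: 339 - 4q_W - 2(q_U + q_N) = 0.
Nimbus's profit: π_N = (474 - 2Q)q_N - (98q_N). Setting ∂π_N/∂q_N = 0: 376 - 4q_N - 2(q_U + q_W) = 0.
Adding the 3 conditions: 982 − 4Q − 4Q = 0, i.e. Q = 491/4.
Back-substituting: q_U = (267 − 491/2)/2 = 43/4, q_W = (339 − 491/2)/2 = 187/4, q_N = (376 − 491/2)/2 = 261/4.
Price P = 474 - 2·(491/4) = 457/2.
Willow's profit: (457/2 - 135)·(187/4) = 4371.1250.

4371.13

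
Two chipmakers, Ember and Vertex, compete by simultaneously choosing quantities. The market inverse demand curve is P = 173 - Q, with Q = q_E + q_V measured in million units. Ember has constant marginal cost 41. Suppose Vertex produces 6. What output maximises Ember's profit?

63

With the rival's output fixed at 6, Ember's profit is π_E = (173 - 6 - q_E)q_E - (41q_E) = (167 - q_E)q_E - (41q_E).
∂π_E/∂q_E = 126 - 2q_E = 0, so q_E = 63.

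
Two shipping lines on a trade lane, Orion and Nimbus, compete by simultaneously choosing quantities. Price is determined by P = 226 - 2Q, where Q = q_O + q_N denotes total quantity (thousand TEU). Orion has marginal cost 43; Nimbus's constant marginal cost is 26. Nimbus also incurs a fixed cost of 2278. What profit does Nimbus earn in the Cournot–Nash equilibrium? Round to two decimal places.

Orion's profit: π_O = (226 - 2Q)q_O - (43q_O). Setting ∂π_O/∂q_O = 0: 183 - 4q_O - 2(q_N) = 0.
Nimbus's profit: π_N = (226 - 2Q)q_N - (26q_N). Setting ∂π_N/∂q_N = 0: 200 - 4q_N - 2(q_O) = 0.
Rearranging gives the reaction functions q_O = (183 - 2q_N)/4 and q_N = (200 - 2q_O)/4.
Substituting one into the other gives q_O = 83/3 and q_N = 217/6.
Price P = 226 - 2·(383/6) = 295/3.
Nimbus's profit: (295/3 - 26)·(217/6) - 2278 = 338.0556.

338.06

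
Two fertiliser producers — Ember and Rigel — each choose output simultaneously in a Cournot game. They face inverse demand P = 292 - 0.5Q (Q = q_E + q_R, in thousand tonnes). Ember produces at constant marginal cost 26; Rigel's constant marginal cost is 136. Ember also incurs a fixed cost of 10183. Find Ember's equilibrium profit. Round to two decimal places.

21233.89

Ember's profit: π_E = (292 - 0.5Q)q_E - (26q_E). Setting ∂π_E/∂q_E = 0: 266 - q_E - (1/2)(q_R) = 0.
Rigel's first-order condition: 156 - q_R - (1/2)(q_E) = 0.
Rearranging gives the reaction functions q_E = (266 - (1/2)q_R) and q_R = (156 - (1/2)q_E).
Substituting one into the other gives q_E = 752/3 and q_R = 92/3.
Price P = 292 - (1/2)·(844/3) = 454/3.
Ember's profit: (454/3 - 26)·(752/3) - 10183 = 21233.8889.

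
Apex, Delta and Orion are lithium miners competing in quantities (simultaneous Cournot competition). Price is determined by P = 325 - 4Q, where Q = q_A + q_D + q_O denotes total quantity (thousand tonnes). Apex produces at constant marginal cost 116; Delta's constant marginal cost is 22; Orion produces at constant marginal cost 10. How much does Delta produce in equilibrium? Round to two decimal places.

Apex's profit: π_A = (325 - 4Q)q_A - (116q_A). Setting ∂π_A/∂q_A = 0: 209 - 8q_A - 4(q_D + q_O) = 0.
Delta's first-order condition: 303 - 8q_D - 4(q_A + q_O) = 0.
Orion's profit: π_O = (325 - 4Q)q_O - (10q_O). Setting ∂π_O/∂q_O = 0: 315 - 8q_O - 4(q_A + q_D) = 0.
Adding the 3 first-order conditions: 827 − 16Q = 0, so Q = 827/16.
Back-substituting: q_A = (209 − 827/4)/4 = 9/16, q_D = (303 − 827/4)/4 = 385/16, q_O = (315 − 827/4)/4 = 433/16.

24.06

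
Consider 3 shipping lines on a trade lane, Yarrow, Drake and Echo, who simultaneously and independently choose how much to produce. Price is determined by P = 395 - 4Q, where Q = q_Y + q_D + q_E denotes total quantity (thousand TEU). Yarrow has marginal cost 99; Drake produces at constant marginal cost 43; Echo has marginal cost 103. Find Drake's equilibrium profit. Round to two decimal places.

3422.25

Yarrow's profit: π_Y = (395 - 4Q)q_Y - (99q_Y). Setting ∂π_Y/∂q_Y = 0: 296 - 8q_Y - 4(q_D + q_E) = 0.
Drake's first-order condition: 352 - 8q_D - 4(q_Y + q_E) = 0.
Echo's first-order condition: 292 - 8q_E - 4(q_Y + q_D) = 0.
Adding the 3 conditions: 940 − 8Q − 8Q = 0, i.e. Q = 235/4.
Back-substituting: q_Y = (296 − 235)/4 = 61/4, q_D = (352 − 235)/4 = 117/4, q_E = (292 − 235)/4 = 57/4.
Price P = 395 - 4·(235/4) = 160.
Drake's profit: (160 - 43)·(117/4) = 3422.2500.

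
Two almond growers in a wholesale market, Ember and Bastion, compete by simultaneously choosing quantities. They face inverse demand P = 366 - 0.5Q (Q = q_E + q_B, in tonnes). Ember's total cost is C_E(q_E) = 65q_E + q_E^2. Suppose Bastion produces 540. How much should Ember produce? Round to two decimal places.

10.33

With the rival's output fixed at 540, Ember's profit is π_E = (366 - (1/2)·540 - (1/2)q_E)q_E - (65q_E + q_E²) = (96 - (1/2)q_E)q_E - (65q_E + q_E²).
∂π_E/∂q_E = 31 - 3q_E = 0, so q_E = 31/3.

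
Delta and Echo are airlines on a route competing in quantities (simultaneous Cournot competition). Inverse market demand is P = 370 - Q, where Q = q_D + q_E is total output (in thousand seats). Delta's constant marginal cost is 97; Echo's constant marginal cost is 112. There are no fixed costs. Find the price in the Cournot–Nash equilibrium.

Delta's profit: π_D = (370 - Q)q_D - (97q_D). Setting ∂π_D/∂q_D = 0: 273 - 2q_D - (q_E) = 0.
Echo's first-order condition: 258 - 2q_E - (q_D) = 0.
Best responses: q_D = (273 - q_E)/2, q_E = (258 - q_D)/2.
Solving the pair: q_D = 96, q_E = 81.
Total output Q = 177, so price P = 370 - 177 = 193.

193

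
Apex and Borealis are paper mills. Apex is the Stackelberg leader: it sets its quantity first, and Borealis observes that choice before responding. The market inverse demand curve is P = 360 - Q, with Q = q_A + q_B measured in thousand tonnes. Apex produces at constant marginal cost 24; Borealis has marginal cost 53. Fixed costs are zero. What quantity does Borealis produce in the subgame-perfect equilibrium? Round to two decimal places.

62.25

The follower Borealis best-responds to any q_A: π_B = (360 - Q)q_B - 53q_B.
Follower FOC: 307 - q_A - 2q_B = 0, so q_B(q_A) = (307 - q_A)/2.
The leader anticipates this reaction. Substituting into P = 360 - Q gives P = 413/2 - (1/2)q_A, so π_A = (413/2 - (1/2)q_A)q_A - 24q_A.
The leader's first-order condition 365/2 - q_A = 0 yields q_A = 365/2.
Then q_B = (307 - 365/2)/2 = 249/4.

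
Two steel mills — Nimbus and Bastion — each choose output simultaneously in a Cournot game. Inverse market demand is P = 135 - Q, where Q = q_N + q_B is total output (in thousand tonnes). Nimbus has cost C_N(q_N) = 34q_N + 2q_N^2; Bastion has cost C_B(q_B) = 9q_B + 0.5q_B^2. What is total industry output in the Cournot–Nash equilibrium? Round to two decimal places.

Nimbus's profit: π_N = (135 - Q)q_N - (34q_N + 2q_N²). Setting ∂π_N/∂q_N = 0: 101 - 6q_N - (q_B) = 0.
Bastion's first-order condition: 126 - 3q_B - (q_N) = 0.
Rearranging gives the reaction functions q_N = (101 - q_B)/6 and q_B = (126 - q_N)/3.
Substituting one into the other gives q_N = 177/17 and q_B = 655/17.
Total output Q = 177/17 + 655/17 = 832/17.

48.94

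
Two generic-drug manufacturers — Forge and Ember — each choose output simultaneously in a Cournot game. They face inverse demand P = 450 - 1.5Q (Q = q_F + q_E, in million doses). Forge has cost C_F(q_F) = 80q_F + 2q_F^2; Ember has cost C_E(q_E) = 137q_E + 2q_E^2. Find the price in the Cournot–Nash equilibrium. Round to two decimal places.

329.47

Forge's profit: π_F = (450 - 1.5Q)q_F - (80q_F + 2q_F²). Setting ∂π_F/∂q_F = 0: 370 - 7q_F - (3/2)(q_E) = 0.
Ember's profit: π_E = (450 - 1.5Q)q_E - (137q_E + 2q_E²). Setting ∂π_E/∂q_E = 0: 313 - 7q_E - (3/2)(q_F) = 0.
Best responses: q_F = (370 - (3/2)q_E)/7, q_E = (313 - (3/2)q_F)/7.
Substituting one into the other gives q_F = 45.3583 and q_E = 34.9947.
Total output Q = 1366/17, so price P = 450 - (3/2)·(1366/17) = 329.4706.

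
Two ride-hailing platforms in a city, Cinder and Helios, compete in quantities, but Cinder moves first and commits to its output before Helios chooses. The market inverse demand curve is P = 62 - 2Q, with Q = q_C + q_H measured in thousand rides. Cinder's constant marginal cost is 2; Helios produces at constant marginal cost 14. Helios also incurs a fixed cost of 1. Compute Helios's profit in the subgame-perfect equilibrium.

The follower Helios best-responds to any q_C: π_H = (62 - 2Q)q_H - 14q_H.
Setting the follower's marginal profit to zero, 48 - 2q_C - 4q_H = 0, i.e. q_H = (48 - 2q_C)/4.
Cinder substitutes q_H(q_C) into its own profit: π_C = q_C(62 - 2q_C - (48 - 2q_C)/2) - 2q_C = (38 - q_C)q_C - 2q_C.
The leader's first-order condition 36 - 2q_C = 0 yields q_C = 18.
Then q_H = (48 - 2·18)/4 = 3.
Price P = 62 - 2·21 = 20.
Helios's profit: (20 - 14)·3 - 1 = 17.

17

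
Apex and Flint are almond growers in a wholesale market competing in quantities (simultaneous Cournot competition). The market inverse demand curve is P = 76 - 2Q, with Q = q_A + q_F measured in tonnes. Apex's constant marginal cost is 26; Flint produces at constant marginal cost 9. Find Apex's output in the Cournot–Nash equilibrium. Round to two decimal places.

5.50

Apex's profit: π_A = (76 - 2Q)q_A - (26q_A). Setting ∂π_A/∂q_A = 0: 50 - 4q_A - 2(q_F) = 0.
Flint's first-order condition: 67 - 4q_F - 2(q_A) = 0.
Best responses: q_A = (50 - 2q_F)/4, q_F = (67 - 2q_A)/4.
Solving the pair: q_A = 11/2, q_F = 14.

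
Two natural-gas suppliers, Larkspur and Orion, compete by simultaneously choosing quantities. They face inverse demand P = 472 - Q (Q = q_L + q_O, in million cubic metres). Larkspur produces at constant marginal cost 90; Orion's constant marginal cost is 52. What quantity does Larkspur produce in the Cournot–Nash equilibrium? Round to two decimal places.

114.67

Larkspur's profit: π_L = (472 - Q)q_L - (90q_L). Setting ∂π_L/∂q_L = 0: 382 - 2q_L - (q_O) = 0.
Orion's first-order condition: 420 - 2q_O - (q_L) = 0.
Rearranging gives the reaction functions q_L = (382 - q_O)/2 and q_O = (420 - q_L)/2.
Solving the pair: q_L = 344/3, q_O = 458/3.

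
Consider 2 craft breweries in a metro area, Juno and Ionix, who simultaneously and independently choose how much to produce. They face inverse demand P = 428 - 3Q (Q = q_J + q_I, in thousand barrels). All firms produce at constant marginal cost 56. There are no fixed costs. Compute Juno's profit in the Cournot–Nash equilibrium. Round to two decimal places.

Each firm earns π_i = (428 - 3Q)q_i - 56q_i.
Setting ∂π_i/∂q_i = 0 with rivals' quantities fixed: 372 - 6q_i - 3q_j = 0.
With identical firms every q_j equals q_i, so q_j = q_i and 372 = 9q_i, giving q_i = 124/3.
Price P = 428 - 3·(248/3) = 180.
Juno's profit: (180 - 56)·(124/3) = 5125.3333.

5125.33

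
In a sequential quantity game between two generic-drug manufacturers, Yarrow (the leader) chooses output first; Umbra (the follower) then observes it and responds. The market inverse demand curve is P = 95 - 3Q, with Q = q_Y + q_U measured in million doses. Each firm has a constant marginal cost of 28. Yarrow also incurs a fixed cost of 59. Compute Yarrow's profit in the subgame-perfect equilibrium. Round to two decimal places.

Solve by backward induction. Given q_Y, the follower Umbra maximises π_U = (95 - 3q_Y - 3q_U)q_U - 28q_U.
∂π_U/∂q_U = 67 - 3q_Y - 6q_U = 0 gives the reaction function q_U = (67 - 3q_Y)/6.
The leader anticipates this reaction. Substituting into P = 95 - 3Q gives P = 123/2 - (3/2)q_Y, so π_Y = (123/2 - (3/2)q_Y)q_Y - 28q_Y.
Leader FOC: 67/2 - 3q_Y = 0, so q_Y = 67/6.
Then q_U = (67 - 3·(67/6))/6 = 67/12.
Price P = 95 - 3·(67/4) = 179/4.
Yarrow's profit: (179/4 - 28)·(67/6) - 59 = 128.0417.

128.04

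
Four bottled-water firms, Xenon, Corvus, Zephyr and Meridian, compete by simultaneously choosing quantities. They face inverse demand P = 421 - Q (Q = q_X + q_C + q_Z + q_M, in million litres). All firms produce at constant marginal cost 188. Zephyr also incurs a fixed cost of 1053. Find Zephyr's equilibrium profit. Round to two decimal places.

A representative firm's profit is π_i = q_i(421 - Q) - 188q_i.
First-order condition (treating rivals' output as given): 233 - 2q_i - Σ_{j≠i} q_j = 0.
With identical firms every q_j equals q_i, so Σ_{j≠i} q_j = 3q_i and 233 = 5q_i, giving q_i = 233/5.
Price P = 421 - 932/5 = 1173/5.
Zephyr's profit: (1173/5 - 188)·(233/5) - 1053 = 1118.5600.

1118.56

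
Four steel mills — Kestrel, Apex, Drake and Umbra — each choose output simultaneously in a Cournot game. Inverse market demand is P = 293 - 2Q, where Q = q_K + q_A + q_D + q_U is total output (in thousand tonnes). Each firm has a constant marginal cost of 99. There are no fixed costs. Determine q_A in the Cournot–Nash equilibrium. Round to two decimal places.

19.40

A representative firm's profit is π_i = q_i(293 - 2Q) - 99q_i.
Setting ∂π_i/∂q_i = 0 with rivals' quantities fixed: 194 - 4q_i - 2·Σ_{j≠i} q_j = 0.
By symmetry each firm produces the same amount; substituting Σ_{j≠i} q_j = 3q_i yields q_i = 194/10 = 97/5.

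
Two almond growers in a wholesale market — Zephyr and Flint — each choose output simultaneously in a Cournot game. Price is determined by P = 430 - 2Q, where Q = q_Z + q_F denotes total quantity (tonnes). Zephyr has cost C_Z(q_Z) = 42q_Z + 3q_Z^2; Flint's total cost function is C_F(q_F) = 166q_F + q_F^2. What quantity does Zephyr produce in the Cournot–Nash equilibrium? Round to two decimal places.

Zephyr's profit: π_Z = (430 - 2Q)q_Z - (42q_Z + 3q_Z²). Setting ∂π_Z/∂q_Z = 0: 388 - 10q_Z - 2(q_F) = 0.
Flint's profit: π_F = (430 - 2Q)q_F - (166q_F + q_F²). Setting ∂π_F/∂q_F = 0: 264 - 6q_F - 2(q_Z) = 0.
Rearranging gives the reaction functions q_Z = (388 - 2q_F)/10 and q_F = (264 - 2q_Z)/6.
Solving the pair: q_Z = 225/7, q_F = 233/7.

32.14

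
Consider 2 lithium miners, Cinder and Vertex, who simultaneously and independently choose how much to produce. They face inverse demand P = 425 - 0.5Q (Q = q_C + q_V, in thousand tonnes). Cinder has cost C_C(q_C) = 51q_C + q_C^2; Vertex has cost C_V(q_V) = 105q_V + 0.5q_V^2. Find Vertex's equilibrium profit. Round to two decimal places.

18072.71

Cinder's profit: π_C = (425 - 0.5Q)q_C - (51q_C + q_C²). Setting ∂π_C/∂q_C = 0: 374 - 3q_C - (1/2)(q_V) = 0.
Vertex's profit: π_V = (425 - 0.5Q)q_V - (105q_V + (1/2)q_V²). Setting ∂π_V/∂q_V = 0: 320 - 2q_V - (1/2)(q_C) = 0.
So q_C = (374 - (1/2)q_V)/3 and q_V = (320 - (1/2)q_C)/2.
Substituting one into the other gives q_C = 102.2609 and q_V = 134.4348.
Price P = 425 - (1/2)·236.6957 = 306.6522.
Vertex's profit: 306.6522·134.4348 - 105·134.4348 - (1/2)·134.4348² = 18072.7108.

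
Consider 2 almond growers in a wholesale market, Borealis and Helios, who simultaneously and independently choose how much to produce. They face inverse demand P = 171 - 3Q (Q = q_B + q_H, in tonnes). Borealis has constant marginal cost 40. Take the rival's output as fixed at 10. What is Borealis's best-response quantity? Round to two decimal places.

With the rival's output fixed at 10, Borealis's profit is π_B = (171 - 3·10 - 3q_B)q_B - (40q_B) = (141 - 3q_B)q_B - (40q_B).
∂π_B/∂q_B = 101 - 6q_B = 0, so q_B = 101/6.

16.83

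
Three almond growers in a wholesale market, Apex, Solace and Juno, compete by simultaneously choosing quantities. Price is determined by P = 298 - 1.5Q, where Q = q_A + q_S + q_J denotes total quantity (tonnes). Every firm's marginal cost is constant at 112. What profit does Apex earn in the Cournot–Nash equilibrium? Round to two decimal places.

A representative firm's profit is π_i = q_i(298 - 1.5Q) - 112q_i.
Setting ∂π_i/∂q_i = 0 with rivals' quantities fixed: 186 - 3q_i - (3/2)·Σ_{j≠i} q_j = 0.
By symmetry each firm produces the same amount; substituting Σ_{j≠i} q_j = 2q_i yields q_i = 186/6 = 31.
Price P = 298 - (3/2)·93 = 317/2.
Apex's profit: (317/2 - 112)·31 = 1441.5000.

1441.50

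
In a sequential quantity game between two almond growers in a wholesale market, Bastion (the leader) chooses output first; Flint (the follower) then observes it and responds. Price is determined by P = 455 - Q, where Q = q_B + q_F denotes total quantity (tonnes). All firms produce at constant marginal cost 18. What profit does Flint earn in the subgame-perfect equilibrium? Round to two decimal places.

The follower Flint best-responds to any q_B: π_F = (455 - Q)q_F - 18q_F.
Follower FOC: 437 - q_B - 2q_F = 0, so q_F(q_B) = (437 - q_B)/2.
The leader anticipates this reaction. Substituting into P = 455 - Q gives P = 473/2 - (1/2)q_B, so π_B = (473/2 - (1/2)q_B)q_B - 18q_B.
The leader's first-order condition 437/2 - q_B = 0 yields q_B = 437/2.
Then q_F = (437 - 437/2)/2 = 437/4.
Price P = 455 - 1311/4 = 509/4.
Flint's profit: (509/4 - 18)·(437/4) = 11935.5625.

11935.56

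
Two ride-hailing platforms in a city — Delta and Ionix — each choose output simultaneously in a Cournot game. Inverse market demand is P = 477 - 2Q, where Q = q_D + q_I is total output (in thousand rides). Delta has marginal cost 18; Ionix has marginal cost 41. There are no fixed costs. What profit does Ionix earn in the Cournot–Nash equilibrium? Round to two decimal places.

Delta's profit: π_D = (477 - 2Q)q_D - (18q_D). Setting ∂π_D/∂q_D = 0: 459 - 4q_D - 2(q_I) = 0.
Ionix's profit: π_I = (477 - 2Q)q_I - (41q_I). Setting ∂π_I/∂q_I = 0: 436 - 4q_I - 2(q_D) = 0.
Rearranging gives the reaction functions q_D = (459 - 2q_I)/4 and q_I = (436 - 2q_D)/4.
Substituting one into the other gives q_D = 241/3 and q_I = 413/6.
Price P = 477 - 2·(895/6) = 536/3.
Ionix's profit: (536/3 - 41)·(413/6) = 9476.0556.

9476.06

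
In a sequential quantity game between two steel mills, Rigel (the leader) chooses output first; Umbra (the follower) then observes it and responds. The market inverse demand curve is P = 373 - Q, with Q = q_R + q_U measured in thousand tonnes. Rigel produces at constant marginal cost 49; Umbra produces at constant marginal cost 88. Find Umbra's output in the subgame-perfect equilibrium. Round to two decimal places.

Solve by backward induction. Given q_R, the follower Umbra maximises π_U = (373 - q_R - q_U)q_U - 88q_U.
∂π_U/∂q_U = 285 - q_R - 2q_U = 0 gives the reaction function q_U = (285 - q_R)/2.
Rigel substitutes q_U(q_R) into its own profit: π_R = q_R(373 - q_R - (285 - q_R)/2) - 49q_R = (461/2 - (1/2)q_R)q_R - 49q_R.
Leader FOC: 363/2 - q_R = 0, so q_R = 363/2.
Then q_U = (285 - 363/2)/2 = 207/4.

51.75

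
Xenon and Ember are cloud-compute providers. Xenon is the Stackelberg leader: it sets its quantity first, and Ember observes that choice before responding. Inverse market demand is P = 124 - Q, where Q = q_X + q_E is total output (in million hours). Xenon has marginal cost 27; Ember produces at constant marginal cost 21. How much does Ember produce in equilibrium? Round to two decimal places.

28.75

Solve by backward induction. Given q_X, the follower Ember maximises π_E = (124 - q_X - q_E)q_E - 21q_E.
Follower FOC: 103 - q_X - 2q_E = 0, so q_E(q_X) = (103 - q_X)/2.
Xenon substitutes q_E(q_X) into its own profit: π_X = q_X(124 - q_X - (103 - q_X)/2) - 27q_X = (145/2 - (1/2)q_X)q_X - 27q_X.
Leader FOC: 91/2 - q_X = 0, so q_X = 91/2.
Then q_E = (103 - 91/2)/2 = 115/4.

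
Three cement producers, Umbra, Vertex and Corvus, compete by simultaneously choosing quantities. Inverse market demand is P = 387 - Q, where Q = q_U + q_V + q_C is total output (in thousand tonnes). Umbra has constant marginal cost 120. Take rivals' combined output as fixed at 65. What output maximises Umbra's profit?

101

With rivals' combined output fixed at 65, Umbra's profit is π_U = (387 - 65 - q_U)q_U - (120q_U) = (322 - q_U)q_U - (120q_U).
∂π_U/∂q_U = 202 - 2q_U = 0, so q_U = 101.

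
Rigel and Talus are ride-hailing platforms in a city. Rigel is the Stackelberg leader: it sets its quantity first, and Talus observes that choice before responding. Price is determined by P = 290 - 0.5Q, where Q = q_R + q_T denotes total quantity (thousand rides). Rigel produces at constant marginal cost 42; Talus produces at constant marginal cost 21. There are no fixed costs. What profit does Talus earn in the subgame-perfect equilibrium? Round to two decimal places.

Solve by backward induction. Given q_R, the follower Talus maximises π_T = (290 - (1/2)q_R - (1/2)q_T)q_T - 21q_T.
∂π_T/∂q_T = 269 - (1/2)q_R - q_T = 0 gives the reaction function q_T = (269 - (1/2)q_R).
The leader anticipates this reaction. Substituting into P = 290 - 0.5Q gives P = 311/2 - (1/4)q_R, so π_R = (311/2 - (1/4)q_R)q_R - 42q_R.
The leader's first-order condition 227/2 - (1/2)q_R = 0 yields q_R = 227.
Then q_T = (269 - (1/2)·227) = 311/2.
Price P = 290 - (1/2)·(765/2) = 395/4.
Talus's profit: (395/4 - 21)·(311/2) = 12090.1250.

12090.13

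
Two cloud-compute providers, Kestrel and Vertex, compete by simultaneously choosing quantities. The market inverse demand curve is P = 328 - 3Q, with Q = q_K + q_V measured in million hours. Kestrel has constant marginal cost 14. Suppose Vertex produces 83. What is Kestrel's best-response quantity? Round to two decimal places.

10.83

With the rival's output fixed at 83, Kestrel's profit is π_K = (328 - 3·83 - 3q_K)q_K - (14q_K) = (79 - 3q_K)q_K - (14q_K).
∂π_K/∂q_K = 65 - 6q_K = 0, so q_K = 65/6.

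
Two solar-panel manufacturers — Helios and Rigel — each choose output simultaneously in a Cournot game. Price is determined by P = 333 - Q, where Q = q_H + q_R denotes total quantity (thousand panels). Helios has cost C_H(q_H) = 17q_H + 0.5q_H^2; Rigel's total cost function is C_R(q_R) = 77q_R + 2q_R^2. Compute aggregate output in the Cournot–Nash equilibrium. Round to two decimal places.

Helios's profit: π_H = (333 - Q)q_H - (17q_H + (1/2)q_H²). Setting ∂π_H/∂q_H = 0: 316 - 3q_H - (q_R) = 0.
Rigel's first-order condition: 256 - 6q_R - (q_H) = 0.
Best responses: q_H = (316 - q_R)/3, q_R = (256 - q_H)/6.
Substituting one into the other gives q_H = 1640/17 and q_R = 452/17.
Total output Q = 1640/17 + 452/17 = 123.0588.

123.06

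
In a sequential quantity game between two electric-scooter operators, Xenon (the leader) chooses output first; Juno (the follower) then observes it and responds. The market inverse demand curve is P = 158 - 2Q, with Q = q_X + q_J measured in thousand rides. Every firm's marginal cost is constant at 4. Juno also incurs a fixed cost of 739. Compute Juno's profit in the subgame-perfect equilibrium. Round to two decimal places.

Solve by backward induction. Given q_X, the follower Juno maximises π_J = (158 - 2q_X - 2q_J)q_J - 4q_J.
Follower FOC: 154 - 2q_X - 4q_J = 0, so q_J(q_X) = (154 - 2q_X)/4.
Xenon substitutes q_J(q_X) into its own profit: π_X = q_X(158 - 2q_X - (154 - 2q_X)/2) - 4q_X = (81 - q_X)q_X - 4q_X.
Leader FOC: 77 - 2q_X = 0, so q_X = 77/2.
Then q_J = (154 - 2·(77/2))/4 = 77/4.
Price P = 158 - 2·(231/4) = 85/2.
Juno's profit: (85/2 - 4)·(77/4) - 739 = 17/8.

2.13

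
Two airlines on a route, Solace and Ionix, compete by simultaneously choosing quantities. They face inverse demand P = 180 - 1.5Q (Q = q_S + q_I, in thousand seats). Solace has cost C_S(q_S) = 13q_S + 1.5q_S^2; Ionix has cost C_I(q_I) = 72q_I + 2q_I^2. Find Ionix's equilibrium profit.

Solace's profit: π_S = (180 - 1.5Q)q_S - (13q_S + (3/2)q_S²). Setting ∂π_S/∂q_S = 0: 167 - 6q_S - (3/2)(q_I) = 0.
Ionix's first-order condition: 108 - 7q_I - (3/2)(q_S) = 0.
So q_S = (167 - (3/2)q_I)/6 and q_I = (108 - (3/2)q_S)/7.
Solving the pair: q_S = 76/3, q_I = 10.
Price P = 180 - (3/2)·(106/3) = 127.
Ionix's profit: 127·10 - 72·10 - 2·10² = 350.

350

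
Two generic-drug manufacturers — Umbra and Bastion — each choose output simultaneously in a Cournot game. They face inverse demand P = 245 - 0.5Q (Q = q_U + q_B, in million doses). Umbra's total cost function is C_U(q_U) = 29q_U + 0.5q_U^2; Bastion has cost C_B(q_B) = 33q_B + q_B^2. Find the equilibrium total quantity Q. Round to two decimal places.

Umbra's profit: π_U = (245 - 0.5Q)q_U - (29q_U + (1/2)q_U²). Setting ∂π_U/∂q_U = 0: 216 - 2q_U - (1/2)(q_B) = 0.
Bastion's first-order condition: 212 - 3q_B - (1/2)(q_U) = 0.
Rearranging gives the reaction functions q_U = (216 - (1/2)q_B)/2 and q_B = (212 - (1/2)q_U)/3.
Substituting one into the other gives q_U = 94.2609 and q_B = 1264/23.
Total output Q = 94.2609 + 1264/23 = 149.2174.

149.22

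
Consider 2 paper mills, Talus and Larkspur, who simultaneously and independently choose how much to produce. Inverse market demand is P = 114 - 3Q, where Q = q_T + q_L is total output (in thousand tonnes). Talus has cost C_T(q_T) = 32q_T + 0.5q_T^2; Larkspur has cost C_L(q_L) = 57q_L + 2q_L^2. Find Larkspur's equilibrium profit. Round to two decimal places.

31.46

Talus's profit: π_T = (114 - 3Q)q_T - (32q_T + (1/2)q_T²). Setting ∂π_T/∂q_T = 0: 82 - 7q_T - 3(q_L) = 0.
Larkspur's first-order condition: 57 - 10q_L - 3(q_T) = 0.
Best responses: q_T = (82 - 3q_L)/7, q_L = (57 - 3q_T)/10.
Solving the pair: q_T = 649/61, q_L = 153/61.
Price P = 114 - 3·(802/61) = 74.5574.
Larkspur's profit: 74.5574·(153/61) - 57·(153/61) - 2(153/61)² = 31.4553.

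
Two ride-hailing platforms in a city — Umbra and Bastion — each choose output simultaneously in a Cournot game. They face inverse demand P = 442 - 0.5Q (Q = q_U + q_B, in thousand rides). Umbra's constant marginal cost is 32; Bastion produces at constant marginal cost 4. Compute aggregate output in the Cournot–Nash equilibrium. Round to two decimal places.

Umbra's profit: π_U = (442 - 0.5Q)q_U - (32q_U). Setting ∂π_U/∂q_U = 0: 410 - q_U - (1/2)(q_B) = 0.
Bastion's profit: π_B = (442 - 0.5Q)q_B - (4q_B). Setting ∂π_B/∂q_B = 0: 438 - q_B - (1/2)(q_U) = 0.
So q_U = (410 - (1/2)q_B) and q_B = (438 - (1/2)q_U).
Substituting one into the other gives q_U = 764/3 and q_B = 932/3.
Total output Q = 764/3 + 932/3 = 1696/3.

565.33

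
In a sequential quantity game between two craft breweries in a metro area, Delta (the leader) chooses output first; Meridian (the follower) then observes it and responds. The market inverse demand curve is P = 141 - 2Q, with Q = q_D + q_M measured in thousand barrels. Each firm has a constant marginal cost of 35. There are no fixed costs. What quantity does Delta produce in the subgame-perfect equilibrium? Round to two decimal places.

The follower Meridian best-responds to any q_D: π_M = (141 - 2Q)q_M - 35q_M.
∂π_M/∂q_M = 106 - 2q_D - 4q_M = 0 gives the reaction function q_M = (106 - 2q_D)/4.
The leader anticipates this reaction. Substituting into P = 141 - 2Q gives P = 88 - q_D, so π_D = (88 - q_D)q_D - 35q_D.
The leader's first-order condition 53 - 2q_D = 0 yields q_D = 53/2.
Then q_M = (106 - 2·(53/2))/4 = 53/4.

26.50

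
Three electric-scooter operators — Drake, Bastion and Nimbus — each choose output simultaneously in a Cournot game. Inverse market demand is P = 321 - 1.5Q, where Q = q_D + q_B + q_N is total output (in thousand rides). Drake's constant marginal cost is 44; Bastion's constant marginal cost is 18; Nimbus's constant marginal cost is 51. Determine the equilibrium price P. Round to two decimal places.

108.50

Drake's profit: π_D = (321 - 1.5Q)q_D - (44q_D). Setting ∂π_D/∂q_D = 0: 277 - 3q_D - (3/2)(q_B + q_N) = 0.
Bastion's profit: π_B = (321 - 1.5Q)q_B - (18q_B). Setting ∂π_B/∂q_B = 0: 303 - 3q_B - (3/2)(q_D + q_N) = 0.
Nimbus's profit: π_N = (321 - 1.5Q)q_N - (51q_N). Setting ∂π_N/∂q_N = 0: 270 - 3q_N - (3/2)(q_D + q_B) = 0.
Adding the 3 first-order conditions: 850 − 6Q = 0, so Q = 425/3.
Back-substituting: q_D = (277 − 425/2)/(3/2) = 43, q_B = (303 − 425/2)/(3/2) = 181/3, q_N = (270 − 425/2)/(3/2) = 115/3.
Total output Q = 425/3, so price P = 321 - (3/2)·(425/3) = 217/2.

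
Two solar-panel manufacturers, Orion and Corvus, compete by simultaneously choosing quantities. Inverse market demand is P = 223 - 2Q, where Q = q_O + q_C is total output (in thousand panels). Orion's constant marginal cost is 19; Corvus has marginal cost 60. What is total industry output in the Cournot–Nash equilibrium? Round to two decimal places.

Orion's profit: π_O = (223 - 2Q)q_O - (19q_O). Setting ∂π_O/∂q_O = 0: 204 - 4q_O - 2(q_C) = 0.
Corvus's first-order condition: 163 - 4q_C - 2(q_O) = 0.
Rearranging gives the reaction functions q_O = (204 - 2q_C)/4 and q_C = (163 - 2q_O)/4.
Solving the pair: q_O = 245/6, q_C = 61/3.
Total output Q = 245/6 + 61/3 = 367/6.

61.17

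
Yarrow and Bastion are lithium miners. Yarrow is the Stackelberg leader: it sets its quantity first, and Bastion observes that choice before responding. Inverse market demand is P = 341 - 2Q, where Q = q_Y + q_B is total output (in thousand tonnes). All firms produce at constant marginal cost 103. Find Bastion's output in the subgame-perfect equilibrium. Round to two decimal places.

Solve by backward induction. Given q_Y, the follower Bastion maximises π_B = (341 - 2q_Y - 2q_B)q_B - 103q_B.
Setting the follower's marginal profit to zero, 238 - 2q_Y - 4q_B = 0, i.e. q_B = (238 - 2q_Y)/4.
Yarrow substitutes q_B(q_Y) into its own profit: π_Y = q_Y(341 - 2q_Y - (238 - 2q_Y)/2) - 103q_Y = (222 - q_Y)q_Y - 103q_Y.
The leader's first-order condition 119 - 2q_Y = 0 yields q_Y = 119/2.
Then q_B = (238 - 2·(119/2))/4 = 119/4.

29.75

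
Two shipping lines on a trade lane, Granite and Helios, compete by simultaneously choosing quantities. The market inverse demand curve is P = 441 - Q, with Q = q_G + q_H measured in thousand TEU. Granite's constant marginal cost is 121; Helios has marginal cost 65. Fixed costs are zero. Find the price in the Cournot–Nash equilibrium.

209

Granite's profit: π_G = (441 - Q)q_G - (121q_G). Setting ∂π_G/∂q_G = 0: 320 - 2q_G - (q_H) = 0.
Helios's first-order condition: 376 - 2q_H - (q_G) = 0.
Rearranging gives the reaction functions q_G = (320 - q_H)/2 and q_H = (376 - q_G)/2.
Substituting one into the other gives q_G = 88 and q_H = 144.
Total output Q = 232, so price P = 441 - 232 = 209.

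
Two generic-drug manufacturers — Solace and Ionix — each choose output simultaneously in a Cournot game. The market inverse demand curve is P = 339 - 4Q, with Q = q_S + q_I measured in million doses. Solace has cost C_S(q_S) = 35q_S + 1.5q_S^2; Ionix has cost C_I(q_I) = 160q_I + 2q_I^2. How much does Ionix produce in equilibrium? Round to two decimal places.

Solace's profit: π_S = (339 - 4Q)q_S - (35q_S + (3/2)q_S²). Setting ∂π_S/∂q_S = 0: 304 - 11q_S - 4(q_I) = 0.
Ionix's profit: π_I = (339 - 4Q)q_I - (160q_I + 2q_I²). Setting ∂π_I/∂q_I = 0: 179 - 12q_I - 4(q_S) = 0.
So q_S = (304 - 4q_I)/11 and q_I = (179 - 4q_S)/12.
Solving the pair: q_S = 733/29, q_I = 753/116.

6.49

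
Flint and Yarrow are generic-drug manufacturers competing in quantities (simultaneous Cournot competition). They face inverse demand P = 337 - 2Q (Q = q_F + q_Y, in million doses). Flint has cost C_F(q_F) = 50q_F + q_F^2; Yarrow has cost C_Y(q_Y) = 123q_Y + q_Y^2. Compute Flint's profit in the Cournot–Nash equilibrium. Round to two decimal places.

4905.57

Flint's profit: π_F = (337 - 2Q)q_F - (50q_F + q_F²). Setting ∂π_F/∂q_F = 0: 287 - 6q_F - 2(q_Y) = 0.
Yarrow's first-order condition: 214 - 6q_Y - 2(q_F) = 0.
So q_F = (287 - 2q_Y)/6 and q_Y = (214 - 2q_F)/6.
Solving the pair: q_F = 647/16, q_Y = 355/16.
Price P = 337 - 2·(501/8) = 847/4.
Flint's profit: (847/4)·(647/16) - 50·(647/16) - (647/16)² = 4905.5742.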